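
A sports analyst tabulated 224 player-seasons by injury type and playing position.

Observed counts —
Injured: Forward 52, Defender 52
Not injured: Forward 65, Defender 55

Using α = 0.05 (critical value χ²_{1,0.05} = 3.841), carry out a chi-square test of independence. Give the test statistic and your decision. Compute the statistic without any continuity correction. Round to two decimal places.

Row totals: 104, 120. Column totals: 117, 107. Grand total N = 224.
Expected counts (row total × column total / N):
  Injured, Forward: 104×117/224 = 54.321
  Injured, Defender: 104×107/224 = 49.679
  Not injured, Forward: 120×117/224 = 62.679
  Not injured, Defender: 120×107/224 = 57.321
Contributions (O − E)²/E:
  (52 − 54.321)²/54.321 = 0.0992
  (52 − 49.679)²/49.679 = 0.1084
  (65 − 62.679)²/62.679 = 0.0859
  (55 − 57.321)²/57.321 = 0.0940
χ² = 0.0992 + 0.1084 + 0.0859 + 0.0940 = 0.39
df = (2−1)(2−1) = 1. Since 0.39 < 3.841, fail to reject the null hypothesis of independence at α = 0.05.

0.39; fail to reject H₀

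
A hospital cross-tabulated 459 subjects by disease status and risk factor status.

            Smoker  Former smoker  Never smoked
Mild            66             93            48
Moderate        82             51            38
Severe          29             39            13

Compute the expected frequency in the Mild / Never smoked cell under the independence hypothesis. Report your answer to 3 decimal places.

Row total (Mild) = 207; column total (Never smoked) = 99; grand total N = 459.
Expected count = (row total × column total) / N = 207 × 99 / 459 = 44.647.

44.647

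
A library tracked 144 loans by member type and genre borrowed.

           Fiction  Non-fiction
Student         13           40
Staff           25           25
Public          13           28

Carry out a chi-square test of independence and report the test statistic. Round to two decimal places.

7.64

Row totals: 53, 50, 41. Column totals: 51, 93. Grand total N = 144.
Expected counts (row total × column total / N):
  Student, Fiction: 53×51/144 = 18.771
  Student, Non-fiction: 53×93/144 = 34.229
  Staff, Fiction: 50×51/144 = 17.708
  Staff, Non-fiction: 50×93/144 = 32.292
  Public, Fiction: 41×51/144 = 14.521
  Public, Non-fiction: 41×93/144 = 26.479
Contributions (O − E)²/E:
  (13 − 18.771)²/18.771 = 1.7742
  (40 − 34.229)²/34.229 = 0.9730
  (25 − 17.708)²/17.708 = 3.0028
  (25 − 32.292)²/32.292 = 1.6466
  (13 − 14.521)²/14.521 = 0.1593
  (28 − 26.479)²/26.479 = 0.0874
χ² = 1.7742 + 0.9730 + 3.0028 + 1.6466 + 0.1593 + 0.0874 = 7.64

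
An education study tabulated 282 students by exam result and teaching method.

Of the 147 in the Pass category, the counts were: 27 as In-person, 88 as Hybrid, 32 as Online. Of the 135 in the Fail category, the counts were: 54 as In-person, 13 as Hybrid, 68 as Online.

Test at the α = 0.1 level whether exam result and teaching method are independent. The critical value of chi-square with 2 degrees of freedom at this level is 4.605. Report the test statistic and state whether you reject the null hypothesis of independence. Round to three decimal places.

Row totals: 147, 135. Column totals: 81, 101, 100. Grand total N = 282.
Expected counts (row total × column total / N):
  Pass, In-person: 147×81/282 = 42.22340
  Pass, Hybrid: 147×101/282 = 52.64894
  Pass, Online: 147×100/282 = 52.12766
  Fail, In-person: 135×81/282 = 38.77660
  Fail, Hybrid: 135×101/282 = 48.35106
  Fail, Online: 135×100/282 = 47.87234
Contributions (O − E)²/E:
  (27 − 42.22340)²/42.22340 = 5.4887
  (88 − 52.64894)²/52.64894 = 23.7364
  (32 − 52.12766)²/52.12766 = 7.7717
  (54 − 38.77660)²/38.77660 = 5.9766
  (13 − 48.35106)²/48.35106 = 25.8463
  (68 − 47.87234)²/47.87234 = 8.4626
χ² = 5.4887 + 23.7364 + 7.7717 + 5.9766 + 25.8463 + 8.4626 = 77.282
df = (2−1)(3−1) = 2. Since 77.282 > 4.605, reject the null hypothesis of independence at α = 0.1.

77.282; reject H₀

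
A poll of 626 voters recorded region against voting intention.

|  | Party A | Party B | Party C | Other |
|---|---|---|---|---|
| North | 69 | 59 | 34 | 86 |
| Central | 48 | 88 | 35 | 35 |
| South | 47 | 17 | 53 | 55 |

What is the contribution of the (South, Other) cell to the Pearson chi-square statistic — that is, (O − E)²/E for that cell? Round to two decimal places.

0.91

Row total (South) = 172; column total (Other) = 176; N = 626.
Expected count E = 172 × 176 / 626 = 48.358.
Contribution = (O − E)²/E = (55 − 48.358)² / 48.358 = 0.91.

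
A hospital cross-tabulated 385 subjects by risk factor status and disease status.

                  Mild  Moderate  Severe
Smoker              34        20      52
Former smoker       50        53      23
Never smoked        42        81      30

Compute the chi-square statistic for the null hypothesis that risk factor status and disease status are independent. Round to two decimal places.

Row totals: 106, 126, 153. Column totals: 126, 154, 105. Grand total N = 385.
Expected counts (row total × column total / N):
  Smoker, Mild: 106×126/385 = 34.691
  Smoker, Moderate: 106×154/385 = 42.400
  Smoker, Severe: 106×105/385 = 28.909
  Former smoker, Mild: 126×126/385 = 41.236
  Former smoker, Moderate: 126×154/385 = 50.400
  Former smoker, Severe: 126×105/385 = 34.364
  Never smoked, Mild: 153×126/385 = 50.073
  Never smoked, Moderate: 153×154/385 = 61.200
  Never smoked, Severe: 153×105/385 = 41.727
Contributions (O − E)²/E:
  (34 − 34.691)²/34.691 = 0.0138
  (20 − 42.400)²/42.400 = 11.8340
  (52 − 28.909)²/28.909 = 18.4439
  (50 − 41.236)²/41.236 = 1.8626
  (53 − 50.400)²/50.400 = 0.1341
  (23 − 34.364)²/34.364 = 3.7580
  (42 − 50.073)²/50.073 = 1.3016
  (81 − 61.200)²/61.200 = 6.4059
  (30 − 41.727)²/41.727 = 3.2958
χ² = 0.0138 + 11.8340 + 18.4439 + 1.8626 + 0.1341 + 3.7580 + 1.3016 + 6.4059 + 3.2958 = 47.05

47.05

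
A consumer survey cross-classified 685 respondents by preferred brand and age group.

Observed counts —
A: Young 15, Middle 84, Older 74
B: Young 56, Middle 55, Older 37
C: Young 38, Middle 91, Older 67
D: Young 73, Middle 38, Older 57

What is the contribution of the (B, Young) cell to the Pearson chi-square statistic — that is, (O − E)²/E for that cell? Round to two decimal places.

Row total (B) = 148; column total (Young) = 182; N = 685.
Expected count E = 148 × 182 / 685 = 39.323.
Contribution = (O − E)²/E = (56 − 39.323)² / 39.323 = 7.07.

7.07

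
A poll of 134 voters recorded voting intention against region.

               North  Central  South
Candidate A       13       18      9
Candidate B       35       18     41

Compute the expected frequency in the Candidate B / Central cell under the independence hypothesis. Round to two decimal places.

25.25

Row total (Candidate B) = 94; column total (Central) = 36; grand total N = 134.
Expected count = (row total × column total) / N = 94 × 36 / 134 = 25.25.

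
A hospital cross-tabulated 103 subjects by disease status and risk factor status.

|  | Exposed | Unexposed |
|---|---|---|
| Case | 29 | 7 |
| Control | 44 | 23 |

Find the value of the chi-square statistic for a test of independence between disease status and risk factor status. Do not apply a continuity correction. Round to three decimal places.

Row totals: 36, 67. Column totals: 73, 30. Grand total N = 103.
Expected counts (row total × column total / N):
  Case, Exposed: 36×73/103 = 25.5146
  Case, Unexposed: 36×30/103 = 10.4854
  Control, Exposed: 67×73/103 = 47.4854
  Control, Unexposed: 67×30/103 = 19.5146
Contributions (O − E)²/E:
  (29 − 25.5146)²/25.5146 = 0.4761
  (7 − 10.4854)²/10.4854 = 1.1586
  (44 − 47.4854)²/47.4854 = 0.2558
  (23 − 19.5146)²/19.5146 = 0.6225
χ² = 0.4761 + 1.1586 + 0.2558 + 0.6225 = 2.513

2.513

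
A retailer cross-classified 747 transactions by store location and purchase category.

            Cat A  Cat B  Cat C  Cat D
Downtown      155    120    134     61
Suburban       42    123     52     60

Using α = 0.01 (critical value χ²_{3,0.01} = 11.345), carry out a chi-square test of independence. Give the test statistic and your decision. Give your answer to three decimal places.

Row totals: 470, 277. Column totals: 197, 243, 186, 121. Grand total N = 747.
Expected counts (row total × column total / N):
  Downtown, Cat A: 470×197/747 = 123.9491
  Downtown, Cat B: 470×243/747 = 152.8916
  Downtown, Cat C: 470×186/747 = 117.0281
  Downtown, Cat D: 470×121/747 = 76.1312
  Suburban, Cat A: 277×197/747 = 73.0509
  Suburban, Cat B: 277×243/747 = 90.1084
  Suburban, Cat C: 277×186/747 = 68.9719
  Suburban, Cat D: 277×121/747 = 44.8688
Contributions (O − E)²/E:
  (155 − 123.9491)²/123.9491 = 7.7787
  (120 − 152.8916)²/152.8916 = 7.0760
  (134 − 117.0281)²/117.0281 = 2.4613
  (61 − 76.1312)²/76.1312 = 3.0074
  (42 − 73.0509)²/73.0509 = 13.1984
  (123 − 90.1084)²/90.1084 = 12.0062
  (52 − 68.9719)²/68.9719 = 4.1763
  (60 − 44.8688)²/44.8688 = 5.1027
χ² = 7.7787 + 7.0760 + 2.4613 + 3.0074 + 13.1984 + 12.0062 + 4.1763 + 5.1027 = 54.807
df = (2−1)(4−1) = 3. Since 54.807 > 11.345, reject the null hypothesis of independence at α = 0.01.

54.807; reject H₀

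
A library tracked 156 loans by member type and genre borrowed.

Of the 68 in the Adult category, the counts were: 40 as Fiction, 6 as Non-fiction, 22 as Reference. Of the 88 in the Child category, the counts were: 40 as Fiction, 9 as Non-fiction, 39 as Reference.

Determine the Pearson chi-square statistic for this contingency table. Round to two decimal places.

2.82

Row totals: 68, 88. Column totals: 80, 15, 61. Grand total N = 156.
Expected counts (row total × column total / N):
  Adult, Fiction: 68×80/156 = 34.872
  Adult, Non-fiction: 68×15/156 = 6.538
  Adult, Reference: 68×61/156 = 26.590
  Child, Fiction: 88×80/156 = 45.128
  Child, Non-fiction: 88×15/156 = 8.462
  Child, Reference: 88×61/156 = 34.410
Contributions (O − E)²/E:
  (40 − 34.872)²/34.872 = 0.7541
  (6 − 6.538)²/6.538 = 0.0443
  (22 − 26.590)²/26.590 = 0.7923
  (40 − 45.128)²/45.128 = 0.5827
  (9 − 8.462)²/8.462 = 0.0342
  (39 − 34.410)²/34.410 = 0.6123
χ² = 0.7541 + 0.0443 + 0.7923 + 0.5827 + 0.0342 + 0.6123 = 2.82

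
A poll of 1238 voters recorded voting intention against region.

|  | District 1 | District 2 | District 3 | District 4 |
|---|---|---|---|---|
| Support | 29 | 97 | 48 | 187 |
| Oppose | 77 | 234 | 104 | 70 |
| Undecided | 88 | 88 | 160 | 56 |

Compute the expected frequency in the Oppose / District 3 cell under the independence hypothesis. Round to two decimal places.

122.23

Row total (Oppose) = 485; column total (District 3) = 312; grand total N = 1238.
Expected count = (row total × column total) / N = 485 × 312 / 1238 = 122.23.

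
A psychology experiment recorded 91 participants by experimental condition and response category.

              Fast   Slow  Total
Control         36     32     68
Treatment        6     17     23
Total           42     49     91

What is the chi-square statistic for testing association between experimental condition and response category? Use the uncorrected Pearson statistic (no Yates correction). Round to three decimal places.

4.987

Grand total N = 91.
Expected counts (row total × column total / N):
  Control, Fast: 68×42/91 = 31.3846
  Control, Slow: 68×49/91 = 36.6154
  Treatment, Fast: 23×42/91 = 10.6154
  Treatment, Slow: 23×49/91 = 12.3846
Contributions (O − E)²/E:
  (36 − 31.3846)²/31.3846 = 0.6787
  (32 − 36.6154)²/36.6154 = 0.5818
  (6 − 10.6154)²/10.6154 = 2.0067
  (17 − 12.3846)²/12.3846 = 1.7200
χ² = 0.6787 + 0.5818 + 2.0067 + 1.7200 = 4.987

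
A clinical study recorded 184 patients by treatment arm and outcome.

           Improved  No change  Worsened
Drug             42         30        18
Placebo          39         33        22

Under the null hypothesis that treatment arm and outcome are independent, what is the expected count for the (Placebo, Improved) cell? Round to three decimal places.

41.380

Row total (Placebo) = 94; column total (Improved) = 81; grand total N = 184.
Expected count = (row total × column total) / N = 94 × 81 / 184 = 41.380.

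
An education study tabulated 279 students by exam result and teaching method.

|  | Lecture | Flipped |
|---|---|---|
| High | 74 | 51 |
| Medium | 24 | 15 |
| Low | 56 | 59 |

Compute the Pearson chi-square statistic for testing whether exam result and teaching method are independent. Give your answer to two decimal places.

3.41

Row totals: 125, 39, 115. Column totals: 154, 125. Grand total N = 279.
Expected counts (row total × column total / N):
  High, Lecture: 125×154/279 = 68.9964
  High, Flipped: 125×125/279 = 56.0036
  Medium, Lecture: 39×154/279 = 21.5269
  Medium, Flipped: 39×125/279 = 17.4731
  Low, Lecture: 115×154/279 = 63.4767
  Low, Flipped: 115×125/279 = 51.5233
Contributions (O − E)²/E:
  (74 − 68.9964)²/68.9964 = 0.3629
  (51 − 56.0036)²/56.0036 = 0.4470
  (24 − 21.5269)²/21.5269 = 0.2841
  (15 − 17.4731)²/17.4731 = 0.3500
  (56 − 63.4767)²/63.4767 = 0.8807
  (59 − 51.5233)²/51.5233 = 1.0850
χ² = 0.3629 + 0.4470 + 0.2841 + 0.3500 + 0.8807 + 1.0850 = 3.41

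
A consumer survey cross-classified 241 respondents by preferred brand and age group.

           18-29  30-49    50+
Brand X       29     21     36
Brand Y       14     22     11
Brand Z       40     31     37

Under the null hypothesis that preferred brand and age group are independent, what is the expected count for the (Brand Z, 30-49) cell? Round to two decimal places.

33.16

Row total (Brand Z) = 108; column total (30-49) = 74; grand total N = 241.
Expected count = (row total × column total) / N = 108 × 74 / 241 = 33.16.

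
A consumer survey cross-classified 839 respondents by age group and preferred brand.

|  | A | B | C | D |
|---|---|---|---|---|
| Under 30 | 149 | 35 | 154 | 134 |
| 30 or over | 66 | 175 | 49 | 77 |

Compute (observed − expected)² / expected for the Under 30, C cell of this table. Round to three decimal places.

13.869

Row total (Under 30) = 472; column total (C) = 203; N = 839.
Expected count E = 472 × 203 / 839 = 114.2026.
Contribution = (O − E)²/E = (154 − 114.2026)² / 114.2026 = 13.869.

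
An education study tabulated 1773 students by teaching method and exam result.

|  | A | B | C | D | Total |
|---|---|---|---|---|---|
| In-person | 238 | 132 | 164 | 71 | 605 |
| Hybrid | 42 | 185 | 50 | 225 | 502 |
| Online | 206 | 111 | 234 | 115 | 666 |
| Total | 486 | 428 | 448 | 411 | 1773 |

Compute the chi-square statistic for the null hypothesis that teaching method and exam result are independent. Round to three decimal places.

Grand total N = 1773.
Expected counts (row total × column total / N):
  In-person, A: 605×486/1773 = 165.8376
  In-person, B: 605×428/1773 = 146.0462
  In-person, C: 605×448/1773 = 152.8708
  In-person, D: 605×411/1773 = 140.2453
  Hybrid, A: 502×486/1773 = 137.6041
  Hybrid, B: 502×428/1773 = 121.1822
  Hybrid, C: 502×448/1773 = 126.8449
  Hybrid, D: 502×411/1773 = 116.3689
  Online, A: 666×486/1773 = 182.5584
  Online, B: 666×428/1773 = 160.7716
  Online, C: 666×448/1773 = 168.2843
  Online, D: 666×411/1773 = 154.3858
Contributions (O − E)²/E:
  (238 − 165.8376)²/165.8376 = 31.4007
  (132 − 146.0462)²/146.0462 = 1.3509
  (164 − 152.8708)²/152.8708 = 0.8102
  (71 − 140.2453)²/140.2453 = 34.1895
  (42 − 137.6041)²/137.6041 = 66.4235
  (185 − 121.1822)²/121.1822 = 33.6082
  (50 − 126.8449)²/126.8449 = 46.5540
  (225 − 116.3689)²/116.3689 = 101.4078
  (206 − 182.5584)²/182.5584 = 3.0100
  (111 − 160.7716)²/160.7716 = 15.4083
  (234 − 168.2843)²/168.2843 = 25.6622
  (115 − 154.3858)²/154.3858 = 10.0478
χ² = 31.4007 + 1.3509 + 0.8102 + 34.1895 + 66.4235 + 33.6082 + 46.5540 + 101.4078 + 3.0100 + 15.4083 + 25.6622 + 10.0478 = 369.873

369.873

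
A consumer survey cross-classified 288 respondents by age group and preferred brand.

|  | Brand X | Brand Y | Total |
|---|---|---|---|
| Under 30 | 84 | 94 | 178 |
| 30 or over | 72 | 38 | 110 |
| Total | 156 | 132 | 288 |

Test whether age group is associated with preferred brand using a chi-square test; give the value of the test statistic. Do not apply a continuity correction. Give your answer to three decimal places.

Grand total N = 288.
Expected counts (row total × column total / N):
  Under 30, Brand X: 178×156/288 = 96.4167
  Under 30, Brand Y: 178×132/288 = 81.5833
  30 or over, Brand X: 110×156/288 = 59.5833
  30 or over, Brand Y: 110×132/288 = 50.4167
Contributions (O − E)²/E:
  (84 − 96.4167)²/96.4167 = 1.5990
  (94 − 81.5833)²/81.5833 = 1.8898
  (72 − 59.5833)²/59.5833 = 2.5875
  (38 − 50.4167)²/50.4167 = 3.0580
χ² = 1.5990 + 1.8898 + 2.5875 + 3.0580 = 9.134

9.134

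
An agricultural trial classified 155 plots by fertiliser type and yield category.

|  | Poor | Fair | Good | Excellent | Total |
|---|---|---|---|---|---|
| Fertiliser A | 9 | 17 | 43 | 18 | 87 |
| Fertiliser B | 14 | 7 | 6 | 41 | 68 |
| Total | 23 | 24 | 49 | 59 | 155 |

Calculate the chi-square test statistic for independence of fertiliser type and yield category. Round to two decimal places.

Grand total N = 155.
Expected counts (row total × column total / N):
  Fertiliser A, Poor: 87×23/155 = 12.9097
  Fertiliser A, Fair: 87×24/155 = 13.4710
  Fertiliser A, Good: 87×49/155 = 27.5032
  Fertiliser A, Excellent: 87×59/155 = 33.1161
  Fertiliser B, Poor: 68×23/155 = 10.0903
  Fertiliser B, Fair: 68×24/155 = 10.5290
  Fertiliser B, Good: 68×49/155 = 21.4968
  Fertiliser B, Excellent: 68×59/155 = 25.8839
Contributions (O − E)²/E:
  (9 − 12.9097)²/12.9097 = 1.1841
  (17 − 13.4710)²/13.4710 = 0.9245
  (43 − 27.5032)²/27.5032 = 8.7317
  (18 − 33.1161)²/33.1161 = 6.8999
  (14 − 10.0903)²/10.0903 = 1.5149
  (7 − 10.5290)²/10.5290 = 1.1828
  (6 − 21.4968)²/21.4968 = 11.1715
  (41 − 25.8839)²/25.8839 = 8.8277
χ² = 1.1841 + 0.9245 + 8.7317 + 6.8999 + 1.5149 + 1.1828 + 11.1715 + 8.8277 = 40.44

40.44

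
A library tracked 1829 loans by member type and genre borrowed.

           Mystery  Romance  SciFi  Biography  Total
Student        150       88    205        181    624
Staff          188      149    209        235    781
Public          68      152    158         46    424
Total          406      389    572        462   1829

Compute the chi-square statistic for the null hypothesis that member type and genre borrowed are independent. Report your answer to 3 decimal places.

Grand total N = 1829.
Expected counts (row total × column total / N):
  Student, Mystery: 624×406/1829 = 138.5150
  Student, Romance: 624×389/1829 = 132.7151
  Student, SciFi: 624×572/1829 = 195.1493
  Student, Biography: 624×462/1829 = 157.6206
  Staff, Mystery: 781×406/1829 = 173.3658
  Staff, Romance: 781×389/1829 = 166.1066
  Staff, SciFi: 781×572/1829 = 244.2493
  Staff, Biography: 781×462/1829 = 197.2783
  Public, Mystery: 424×406/1829 = 94.1192
  Public, Romance: 424×389/1829 = 90.1782
  Public, SciFi: 424×572/1829 = 132.6014
  Public, Biography: 424×462/1829 = 107.1011
Contributions (O − E)²/E:
  (150 − 138.5150)²/138.5150 = 0.9523
  (88 − 132.7151)²/132.7151 = 15.0657
  (205 − 195.1493)²/195.1493 = 0.4972
  (181 − 157.6206)²/157.6206 = 3.4678
  (188 − 173.3658)²/173.3658 = 1.2353
  (149 − 166.1066)²/166.1066 = 1.7617
  (209 − 244.2493)²/244.2493 = 5.0871
  (235 − 197.2783)²/197.2783 = 7.2128
  (68 − 94.1192)²/94.1192 = 7.2484
  (152 − 90.1782)²/90.1782 = 42.3820
  (158 − 132.6014)²/132.6014 = 4.8649
  (46 − 107.1011)²/107.1011 = 34.8581
χ² = 0.9523 + 15.0657 + 0.4972 + 3.4678 + 1.2353 + 1.7617 + 5.0871 + 7.2128 + 7.2484 + 42.3820 + 4.8649 + 34.8581 = 124.633

124.633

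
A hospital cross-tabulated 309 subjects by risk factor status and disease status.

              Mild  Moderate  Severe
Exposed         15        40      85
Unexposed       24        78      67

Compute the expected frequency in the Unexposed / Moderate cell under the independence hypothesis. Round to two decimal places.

64.54

Row total (Unexposed) = 169; column total (Moderate) = 118; grand total N = 309.
Expected count = (row total × column total) / N = 169 × 118 / 309 = 64.54.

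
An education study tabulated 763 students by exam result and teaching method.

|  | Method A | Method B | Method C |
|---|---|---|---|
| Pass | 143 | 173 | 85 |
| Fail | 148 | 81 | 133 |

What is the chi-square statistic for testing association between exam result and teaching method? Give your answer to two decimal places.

42.09

Row totals: 401, 362. Column totals: 291, 254, 218. Grand total N = 763.
Expected counts (row total × column total / N):
  Pass, Method A: 401×291/763 = 152.937
  Pass, Method B: 401×254/763 = 133.491
  Pass, Method C: 401×218/763 = 114.571
  Fail, Method A: 362×291/763 = 138.063
  Fail, Method B: 362×254/763 = 120.509
  Fail, Method C: 362×218/763 = 103.429
Contributions (O − E)²/E:
  (143 − 152.937)²/152.937 = 0.6457
  (173 − 133.491)²/133.491 = 11.6934
  (85 − 114.571)²/114.571 = 7.6323
  (148 − 138.063)²/138.063 = 0.7152
  (81 − 120.509)²/120.509 = 12.9531
  (133 − 103.429)²/103.429 = 8.4545
χ² = 0.6457 + 11.6934 + 7.6323 + 0.7152 + 12.9531 + 8.4545 = 42.09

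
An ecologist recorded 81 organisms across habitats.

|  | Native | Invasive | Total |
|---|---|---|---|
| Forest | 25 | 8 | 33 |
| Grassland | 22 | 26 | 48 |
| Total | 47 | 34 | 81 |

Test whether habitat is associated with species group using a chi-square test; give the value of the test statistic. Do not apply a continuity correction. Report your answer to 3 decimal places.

Grand total N = 81.
Expected counts (row total × column total / N):
  Forest, Native: 33×47/81 = 19.1481
  Forest, Invasive: 33×34/81 = 13.8519
  Grassland, Native: 48×47/81 = 27.8519
  Grassland, Invasive: 48×34/81 = 20.1481
Contributions (O − E)²/E:
  (25 − 19.1481)²/19.1481 = 1.7884
  (8 − 13.8519)²/13.8519 = 2.4722
  (22 − 27.8519)²/27.8519 = 1.2295
  (26 − 20.1481)²/20.1481 = 1.6997
χ² = 1.7884 + 2.4722 + 1.2295 + 1.6997 = 7.190

7.190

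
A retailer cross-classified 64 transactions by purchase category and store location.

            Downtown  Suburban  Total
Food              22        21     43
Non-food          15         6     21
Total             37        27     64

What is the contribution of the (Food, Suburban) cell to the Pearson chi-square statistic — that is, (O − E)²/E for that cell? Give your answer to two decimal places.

Row total (Food) = 43; column total (Suburban) = 27; N = 64.
Expected count E = 43 × 27 / 64 = 18.141.
Contribution = (O − E)²/E = (21 − 18.141)² / 18.141 = 0.45.

0.45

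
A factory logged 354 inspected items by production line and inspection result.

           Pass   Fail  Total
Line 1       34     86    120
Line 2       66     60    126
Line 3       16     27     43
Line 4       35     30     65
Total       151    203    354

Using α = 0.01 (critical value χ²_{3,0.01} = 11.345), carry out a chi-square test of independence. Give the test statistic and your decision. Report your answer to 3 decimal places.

Grand total N = 354.
Expected counts (row total × column total / N):
  Line 1, Pass: 120×151/354 = 51.1864
  Line 1, Fail: 120×203/354 = 68.8136
  Line 2, Pass: 126×151/354 = 53.7458
  Line 2, Fail: 126×203/354 = 72.2542
  Line 3, Pass: 43×151/354 = 18.3418
  Line 3, Fail: 43×203/354 = 24.6582
  Line 4, Pass: 65×151/354 = 27.7260
  Line 4, Fail: 65×203/354 = 37.2740
Contributions (O − E)²/E:
  (34 − 51.1864)²/51.1864 = 5.7705
  (86 − 68.8136)²/68.8136 = 4.2924
  (66 − 53.7458)²/53.7458 = 2.7940
  (60 − 72.2542)²/72.2542 = 2.0783
  (16 − 18.3418)²/18.3418 = 0.2990
  (27 − 24.6582)²/24.6582 = 0.2224
  (35 − 27.7260)²/27.7260 = 1.9084
  (30 − 37.2740)²/37.2740 = 1.4195
χ² = 5.7705 + 4.2924 + 2.7940 + 2.0783 + 0.2990 + 0.2224 + 1.9084 + 1.4195 = 18.785
df = (4−1)(2−1) = 3. Since 18.785 > 11.345, reject the null hypothesis of independence at α = 0.01.

18.785; reject H₀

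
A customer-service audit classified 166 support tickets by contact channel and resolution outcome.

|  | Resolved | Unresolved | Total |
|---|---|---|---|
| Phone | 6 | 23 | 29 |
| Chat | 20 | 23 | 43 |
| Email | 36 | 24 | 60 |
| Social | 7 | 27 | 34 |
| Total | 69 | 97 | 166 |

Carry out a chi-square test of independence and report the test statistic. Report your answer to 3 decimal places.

20.191

Grand total N = 166.
Expected counts (row total × column total / N):
  Phone, Resolved: 29×69/166 = 12.0542
  Phone, Unresolved: 29×97/166 = 16.9458
  Chat, Resolved: 43×69/166 = 17.8735
  Chat, Unresolved: 43×97/166 = 25.1265
  Email, Resolved: 60×69/166 = 24.9398
  Email, Unresolved: 60×97/166 = 35.0602
  Social, Resolved: 34×69/166 = 14.1325
  Social, Unresolved: 34×97/166 = 19.8675
Contributions (O − E)²/E:
  (6 − 12.0542)²/12.0542 = 3.0407
  (23 − 16.9458)²/16.9458 = 2.1630
  (20 − 17.8735)²/17.8735 = 0.2530
  (23 − 25.1265)²/25.1265 = 0.1800
  (36 − 24.9398)²/24.9398 = 4.9049
  (24 − 35.0602)²/35.0602 = 3.4891
  (7 − 14.1325)²/14.1325 = 3.5997
  (27 − 19.8675)²/19.8675 = 2.5606
χ² = 3.0407 + 2.1630 + 0.2530 + 0.1800 + 4.9049 + 3.4891 + 3.5997 + 2.5606 = 20.191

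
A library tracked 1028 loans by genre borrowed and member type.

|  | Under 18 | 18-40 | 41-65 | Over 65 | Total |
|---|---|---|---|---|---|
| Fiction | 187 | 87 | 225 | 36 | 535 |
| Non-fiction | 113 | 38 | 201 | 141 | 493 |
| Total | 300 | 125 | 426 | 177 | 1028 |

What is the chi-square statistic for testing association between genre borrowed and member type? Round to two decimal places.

99.55

Grand total N = 1028.
Expected counts (row total × column total / N):
  Fiction, Under 18: 535×300/1028 = 156.128
  Fiction, 18-40: 535×125/1028 = 65.054
  Fiction, 41-65: 535×426/1028 = 221.702
  Fiction, Over 65: 535×177/1028 = 92.116
  Non-fiction, Under 18: 493×300/1028 = 143.872
  Non-fiction, 18-40: 493×125/1028 = 59.946
  Non-fiction, 41-65: 493×426/1028 = 204.298
  Non-fiction, Over 65: 493×177/1028 = 84.884
Contributions (O − E)²/E:
  (187 − 156.128)²/156.128 = 6.1045
  (87 − 65.054)²/65.054 = 7.4035
  (225 − 221.702)²/221.702 = 0.0491
  (36 − 92.116)²/92.116 = 34.1852
  (113 − 143.872)²/143.872 = 6.6245
  (38 − 59.946)²/59.946 = 8.0343
  (201 − 204.298)²/204.298 = 0.0532
  (141 − 84.884)²/84.884 = 37.0978
χ² = 6.1045 + 7.4035 + 0.0491 + 34.1852 + 6.6245 + 8.0343 + 0.0532 + 37.0978 = 99.55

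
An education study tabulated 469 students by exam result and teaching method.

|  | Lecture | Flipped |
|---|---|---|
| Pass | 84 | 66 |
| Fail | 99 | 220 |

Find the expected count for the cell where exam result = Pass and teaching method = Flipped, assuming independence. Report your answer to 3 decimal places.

Row total (Pass) = 150; column total (Flipped) = 286; grand total N = 469.
Expected count = (row total × column total) / N = 150 × 286 / 469 = 91.471.

91.471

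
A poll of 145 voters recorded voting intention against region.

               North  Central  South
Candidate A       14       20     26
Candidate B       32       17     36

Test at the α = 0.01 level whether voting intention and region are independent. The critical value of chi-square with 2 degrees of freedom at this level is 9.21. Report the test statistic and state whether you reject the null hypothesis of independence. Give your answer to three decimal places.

Row totals: 60, 85. Column totals: 46, 37, 62. Grand total N = 145.
Expected counts (row total × column total / N):
  Candidate A, North: 60×46/145 = 19.03448
  Candidate A, Central: 60×37/145 = 15.31034
  Candidate A, South: 60×62/145 = 25.65517
  Candidate B, North: 85×46/145 = 26.96552
  Candidate B, Central: 85×37/145 = 21.68966
  Candidate B, South: 85×62/145 = 36.34483
Contributions (O − E)²/E:
  (14 − 19.03448)²/19.03448 = 1.3316
  (20 − 15.31034)²/15.31034 = 1.4365
  (26 − 25.65517)²/25.65517 = 0.0046
  (32 − 26.96552)²/26.96552 = 0.9399
  (17 − 21.68966)²/21.68966 = 1.0140
  (36 − 36.34483)²/36.34483 = 0.0033
χ² = 1.3316 + 1.4365 + 0.0046 + 0.9399 + 1.0140 + 0.0033 = 4.730
df = (2−1)(3−1) = 2. Since 4.730 < 9.21, fail to reject the null hypothesis of independence at α = 0.01.

4.730; fail to reject H₀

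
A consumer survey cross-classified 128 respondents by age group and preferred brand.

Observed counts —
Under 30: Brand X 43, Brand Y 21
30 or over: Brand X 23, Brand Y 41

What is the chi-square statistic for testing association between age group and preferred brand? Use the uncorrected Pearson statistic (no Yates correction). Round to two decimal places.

Row totals: 64, 64. Column totals: 66, 62. Grand total N = 128.
Expected counts (row total × column total / N):
  Under 30, Brand X: 64×66/128 = 33.000
  Under 30, Brand Y: 64×62/128 = 31.000
  30 or over, Brand X: 64×66/128 = 33.000
  30 or over, Brand Y: 64×62/128 = 31.000
Contributions (O − E)²/E:
  (43 − 33.000)²/33.000 = 3.0303
  (21 − 31.000)²/31.000 = 3.2258
  (23 − 33.000)²/33.000 = 3.0303
  (41 − 31.000)²/31.000 = 3.2258
χ² = 3.0303 + 3.2258 + 3.0303 + 3.2258 = 12.51

12.51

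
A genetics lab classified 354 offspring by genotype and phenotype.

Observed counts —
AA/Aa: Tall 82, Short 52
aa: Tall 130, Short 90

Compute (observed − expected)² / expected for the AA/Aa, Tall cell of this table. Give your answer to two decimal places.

Row total (AA/Aa) = 134; column total (Tall) = 212; N = 354.
Expected count E = 134 × 212 / 354 = 80.249.
Contribution = (O − E)²/E = (82 − 80.249)² / 80.249 = 0.04.

0.04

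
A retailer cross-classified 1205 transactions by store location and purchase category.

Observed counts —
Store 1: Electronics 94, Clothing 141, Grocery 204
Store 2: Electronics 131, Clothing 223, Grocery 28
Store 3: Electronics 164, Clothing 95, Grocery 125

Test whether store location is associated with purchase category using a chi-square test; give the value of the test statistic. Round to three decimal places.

Row totals: 439, 382, 384. Column totals: 389, 459, 357. Grand total N = 1205.
Expected counts (row total × column total / N):
  Store 1, Electronics: 439×389/1205 = 141.7187
  Store 1, Clothing: 439×459/1205 = 167.2207
  Store 1, Grocery: 439×357/1205 = 130.0606
  Store 2, Electronics: 382×389/1205 = 123.3178
  Store 2, Clothing: 382×459/1205 = 145.5087
  Store 2, Grocery: 382×357/1205 = 113.1734
  Store 3, Electronics: 384×389/1205 = 123.9635
  Store 3, Clothing: 384×459/1205 = 146.2705
  Store 3, Grocery: 384×357/1205 = 113.7660
Contributions (O − E)²/E:
  (94 − 141.7187)²/141.7187 = 16.0676
  (141 − 167.2207)²/167.2207 = 4.1115
  (204 − 130.0606)²/130.0606 = 42.0345
  (131 − 123.3178)²/123.3178 = 0.4786
  (223 − 145.5087)²/145.5087 = 41.2683
  (28 − 113.1734)²/113.1734 = 64.1008
  (164 − 123.9635)²/123.9635 = 12.9306
  (95 − 146.2705)²/146.2705 = 17.9713
  (125 − 113.7660)²/113.7660 = 1.1093
χ² = 16.0676 + 4.1115 + 42.0345 + 0.4786 + 41.2683 + 64.1008 + 12.9306 + 17.9713 + 1.1093 = 200.073

200.073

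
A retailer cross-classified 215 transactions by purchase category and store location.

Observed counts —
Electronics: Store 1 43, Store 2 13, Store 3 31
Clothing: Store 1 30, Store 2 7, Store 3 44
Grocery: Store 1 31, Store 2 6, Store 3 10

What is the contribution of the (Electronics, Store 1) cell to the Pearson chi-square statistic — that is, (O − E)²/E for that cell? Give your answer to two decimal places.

Row total (Electronics) = 87; column total (Store 1) = 104; N = 215.
Expected count E = 87 × 104 / 215 = 42.084.
Contribution = (O − E)²/E = (43 − 42.084)² / 42.084 = 0.02.

0.02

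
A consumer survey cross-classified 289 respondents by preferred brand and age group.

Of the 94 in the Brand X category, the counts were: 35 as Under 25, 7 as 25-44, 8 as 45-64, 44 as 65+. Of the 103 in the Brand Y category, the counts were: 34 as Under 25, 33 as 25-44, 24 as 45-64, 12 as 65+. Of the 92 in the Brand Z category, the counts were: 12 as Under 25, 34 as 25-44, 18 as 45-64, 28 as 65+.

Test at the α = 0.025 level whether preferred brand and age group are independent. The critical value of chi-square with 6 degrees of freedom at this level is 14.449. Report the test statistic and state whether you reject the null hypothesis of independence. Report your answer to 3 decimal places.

Row totals: 94, 103, 92. Column totals: 81, 74, 50, 84. Grand total N = 289.
Expected counts (row total × column total / N):
  Brand X, Under 25: 94×81/289 = 26.3460
  Brand X, 25-44: 94×74/289 = 24.0692
  Brand X, 45-64: 94×50/289 = 16.2630
  Brand X, 65+: 94×84/289 = 27.3218
  Brand Y, Under 25: 103×81/289 = 28.8685
  Brand Y, 25-44: 103×74/289 = 26.3737
  Brand Y, 45-64: 103×50/289 = 17.8201
  Brand Y, 65+: 103×84/289 = 29.9377
  Brand Z, Under 25: 92×81/289 = 25.7855
  Brand Z, 25-44: 92×74/289 = 23.5571
  Brand Z, 45-64: 92×50/289 = 15.9170
  Brand Z, 65+: 92×84/289 = 26.7405
Contributions (O − E)²/E:
  (35 − 26.3460)²/26.3460 = 2.8426
  (7 − 24.0692)²/24.0692 = 12.1050
  (8 − 16.2630)²/16.2630 = 4.1983
  (44 − 27.3218)²/27.3218 = 10.1810
  (34 − 28.8685)²/28.8685 = 0.9121
  (33 − 26.3737)²/26.3737 = 1.6648
  (24 − 17.8201)²/17.8201 = 2.1432
  (12 − 29.9377)²/29.9377 = 10.7477
  (12 − 25.7855)²/25.7855 = 7.3700
  (34 − 23.5571)²/23.5571 = 4.6294
  (18 − 15.9170)²/15.9170 = 0.2726
  (28 − 26.7405)²/26.7405 = 0.0593
χ² = 2.8426 + 12.1050 + 4.1983 + 10.1810 + 0.9121 + 1.6648 + 2.1432 + 10.7477 + 7.3700 + 4.6294 + 0.2726 + 0.0593 = 57.126
df = (3−1)(4−1) = 6. Since 57.126 > 14.449, reject the null hypothesis of independence at α = 0.025.

57.126; reject H₀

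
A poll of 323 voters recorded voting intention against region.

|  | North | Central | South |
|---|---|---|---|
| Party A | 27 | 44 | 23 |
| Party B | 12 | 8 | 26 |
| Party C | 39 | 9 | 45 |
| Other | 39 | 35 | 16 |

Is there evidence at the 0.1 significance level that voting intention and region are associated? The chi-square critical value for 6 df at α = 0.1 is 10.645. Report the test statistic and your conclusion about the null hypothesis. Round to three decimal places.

53.528; reject H₀

Row totals: 94, 46, 93, 90. Column totals: 117, 96, 110. Grand total N = 323.
Expected counts (row total × column total / N):
  Party A, North: 94×117/323 = 34.04954
  Party A, Central: 94×96/323 = 27.93808
  Party A, South: 94×110/323 = 32.01238
  Party B, North: 46×117/323 = 16.66254
  Party B, Central: 46×96/323 = 13.67183
  Party B, South: 46×110/323 = 15.66563
  Party C, North: 93×117/323 = 33.68731
  Party C, Central: 93×96/323 = 27.64087
  Party C, South: 93×110/323 = 31.67183
  Other, North: 90×117/323 = 32.60062
  Other, Central: 90×96/323 = 26.74923
  Other, South: 90×110/323 = 30.65015
Contributions (O − E)²/E:
  (27 − 34.04954)²/34.04954 = 1.4595
  (44 − 27.93808)²/27.93808 = 9.2342
  (23 − 32.01238)²/32.01238 = 2.5372
  (12 − 16.66254)²/16.66254 = 1.3047
  (8 − 13.67183)²/13.67183 = 2.3530
  (26 − 15.66563)²/15.66563 = 6.8174
  (39 − 33.68731)²/33.68731 = 0.8378
  (9 − 27.64087)²/27.64087 = 12.5713
  (45 − 31.67183)²/31.67183 = 5.6088
  (39 − 32.60062)²/32.60062 = 1.2562
  (35 − 26.74923)²/26.74923 = 2.5449
  (16 − 30.65015)²/30.65015 = 7.0025
χ² = 1.4595 + 9.2342 + 2.5372 + 1.3047 + 2.3530 + 6.8174 + 0.8378 + 12.5713 + 5.6088 + 1.2562 + 2.5449 + 7.0025 = 53.528
df = (4−1)(3−1) = 6. Since 53.528 > 10.645, reject the null hypothesis of independence at α = 0.1.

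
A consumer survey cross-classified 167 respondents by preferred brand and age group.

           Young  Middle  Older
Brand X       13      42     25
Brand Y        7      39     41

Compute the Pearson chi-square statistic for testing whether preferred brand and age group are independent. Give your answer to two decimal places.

Row totals: 80, 87. Column totals: 20, 81, 66. Grand total N = 167.
Expected counts (row total × column total / N):
  Brand X, Young: 80×20/167 = 9.581
  Brand X, Middle: 80×81/167 = 38.802
  Brand X, Older: 80×66/167 = 31.617
  Brand Y, Young: 87×20/167 = 10.419
  Brand Y, Middle: 87×81/167 = 42.198
  Brand Y, Older: 87×66/167 = 34.383
Contributions (O − E)²/E:
  (13 − 9.581)²/9.581 = 1.2201
  (42 − 38.802)²/38.802 = 0.2636
  (25 − 31.617)²/31.617 = 1.3848
  (7 − 10.419)²/10.419 = 1.1219
  (39 − 42.198)²/42.198 = 0.2424
  (41 − 34.383)²/34.383 = 1.2734
χ² = 1.2201 + 0.2636 + 1.3848 + 1.1219 + 0.2424 + 1.2734 = 5.51

5.51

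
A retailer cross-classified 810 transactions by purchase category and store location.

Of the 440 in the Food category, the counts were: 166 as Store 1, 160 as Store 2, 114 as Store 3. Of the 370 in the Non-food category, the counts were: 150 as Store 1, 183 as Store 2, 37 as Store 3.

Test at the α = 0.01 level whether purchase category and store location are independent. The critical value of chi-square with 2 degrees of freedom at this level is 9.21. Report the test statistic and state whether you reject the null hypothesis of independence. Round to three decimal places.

Row totals: 440, 370. Column totals: 316, 343, 151. Grand total N = 810.
Expected counts (row total × column total / N):
  Food, Store 1: 440×316/810 = 171.6543
  Food, Store 2: 440×343/810 = 186.3210
  Food, Store 3: 440×151/810 = 82.0247
  Non-food, Store 1: 370×316/810 = 144.3457
  Non-food, Store 2: 370×343/810 = 156.6790
  Non-food, Store 3: 370×151/810 = 68.9753
Contributions (O − E)²/E:
  (166 − 171.6543)²/171.6543 = 0.1863
  (160 − 186.3210)²/186.3210 = 3.7183
  (114 − 82.0247)²/82.0247 = 12.4648
  (150 − 144.3457)²/144.3457 = 0.2215
  (183 − 156.6790)²/156.6790 = 4.4217
  (37 − 68.9753)²/68.9753 = 14.8230
χ² = 0.1863 + 3.7183 + 12.4648 + 0.2215 + 4.4217 + 14.8230 = 35.836
df = (2−1)(3−1) = 2. Since 35.836 > 9.21, reject the null hypothesis of independence at α = 0.01.

35.836; reject H₀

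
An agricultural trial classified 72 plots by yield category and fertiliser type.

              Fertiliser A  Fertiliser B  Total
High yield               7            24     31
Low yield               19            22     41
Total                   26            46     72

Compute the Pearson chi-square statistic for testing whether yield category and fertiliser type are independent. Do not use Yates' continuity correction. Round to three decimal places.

Grand total N = 72.
Expected counts (row total × column total / N):
  High yield, Fertiliser A: 31×26/72 = 11.1944
  High yield, Fertiliser B: 31×46/72 = 19.8056
  Low yield, Fertiliser A: 41×26/72 = 14.8056
  Low yield, Fertiliser B: 41×46/72 = 26.1944
Contributions (O − E)²/E:
  (7 − 11.1944)²/11.1944 = 1.5716
  (24 − 19.8056)²/19.8056 = 0.8883
  (19 − 14.8056)²/14.8056 = 1.1883
  (22 − 26.1944)²/26.1944 = 0.6716
χ² = 1.5716 + 0.8883 + 1.1883 + 0.6716 = 4.320

4.320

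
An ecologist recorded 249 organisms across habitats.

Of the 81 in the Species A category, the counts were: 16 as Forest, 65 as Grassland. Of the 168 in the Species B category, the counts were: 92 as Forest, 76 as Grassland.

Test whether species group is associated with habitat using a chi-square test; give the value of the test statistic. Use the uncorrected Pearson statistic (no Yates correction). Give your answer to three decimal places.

27.271

Row totals: 81, 168. Column totals: 108, 141. Grand total N = 249.
Expected counts (row total × column total / N):
  Species A, Forest: 81×108/249 = 35.1325
  Species A, Grassland: 81×141/249 = 45.8675
  Species B, Forest: 168×108/249 = 72.8675
  Species B, Grassland: 168×141/249 = 95.1325
Contributions (O − E)²/E:
  (16 − 35.1325)²/35.1325 = 10.4192
  (65 − 45.8675)²/45.8675 = 7.9807
  (92 − 72.8675)²/72.8675 = 5.0235
  (76 − 95.1325)²/95.1325 = 3.8478
χ² = 10.4192 + 7.9807 + 5.0235 + 3.8478 = 27.271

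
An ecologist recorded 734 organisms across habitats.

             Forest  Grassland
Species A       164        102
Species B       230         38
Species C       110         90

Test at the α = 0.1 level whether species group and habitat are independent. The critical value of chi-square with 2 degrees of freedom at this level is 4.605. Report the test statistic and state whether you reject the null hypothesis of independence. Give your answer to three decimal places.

60.094; reject H₀

Row totals: 266, 268, 200. Column totals: 504, 230. Grand total N = 734.
Expected counts (row total × column total / N):
  Species A, Forest: 266×504/734 = 182.6485
  Species A, Grassland: 266×230/734 = 83.3515
  Species B, Forest: 268×504/734 = 184.0218
  Species B, Grassland: 268×230/734 = 83.9782
  Species C, Forest: 200×504/734 = 137.3297
  Species C, Grassland: 200×230/734 = 62.6703
Contributions (O − E)²/E:
  (164 − 182.6485)²/182.6485 = 1.9040
  (102 − 83.3515)²/83.3515 = 4.1723
  (230 − 184.0218)²/184.0218 = 11.4877
  (38 − 83.9782)²/83.9782 = 25.1731
  (110 − 137.3297)²/137.3297 = 5.4388
  (90 − 62.6703)²/62.6703 = 11.9181
χ² = 1.9040 + 4.1723 + 11.4877 + 25.1731 + 5.4388 + 11.9181 = 60.094
df = (3−1)(2−1) = 2. Since 60.094 > 4.605, reject the null hypothesis of independence at α = 0.1.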